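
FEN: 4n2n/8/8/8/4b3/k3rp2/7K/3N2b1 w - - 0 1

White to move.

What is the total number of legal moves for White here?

White to move; king on h2.
In check: yes, from the black bishop on g1.
Legal moves: Kh3, Kg3, Kh1, Kxg1.
Count: 4.

4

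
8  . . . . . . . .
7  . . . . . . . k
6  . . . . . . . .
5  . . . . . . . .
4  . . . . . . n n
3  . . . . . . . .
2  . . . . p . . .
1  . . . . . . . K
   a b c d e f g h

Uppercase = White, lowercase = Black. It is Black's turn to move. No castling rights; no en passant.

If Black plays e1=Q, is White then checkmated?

yes

After e1=Q: white king on h1; in check: yes, from the black queen on e1.
King squares — g1: attacked by Qe1; g2: attacked by Nh4; h2: attacked by Ng4.
White has no legal moves → checkmate.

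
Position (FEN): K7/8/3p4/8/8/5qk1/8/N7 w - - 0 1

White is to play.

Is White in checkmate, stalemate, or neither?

White to move; white king on a8.
In check: yes, from the black queen on f3.
Legal moves for White: Kb8, Ka7.
White is in check but has 2 legal moves → neither.

neither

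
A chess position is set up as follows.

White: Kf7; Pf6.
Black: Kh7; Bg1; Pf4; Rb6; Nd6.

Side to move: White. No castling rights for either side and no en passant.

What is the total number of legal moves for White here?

3

White to move; king on f7.
In check: yes, from the black knight on d6.
Legal moves: Kf8, Ke7, Ke6.
Count: 3.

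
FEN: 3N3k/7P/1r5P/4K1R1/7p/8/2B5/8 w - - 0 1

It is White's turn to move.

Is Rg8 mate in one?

After Rg8: black king on h8; in check: yes, from the white rook on g8.
King squares — g7: attacked by Ph6; h7: attacked by Bc2; g8: attacked by Ph7.
Black has no legal moves → checkmate.

yes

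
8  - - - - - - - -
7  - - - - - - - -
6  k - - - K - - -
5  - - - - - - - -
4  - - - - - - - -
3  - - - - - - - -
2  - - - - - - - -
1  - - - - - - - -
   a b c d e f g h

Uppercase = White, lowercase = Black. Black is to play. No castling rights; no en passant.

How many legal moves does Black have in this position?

Black to move; king on a6.
In check: no.
Legal moves: Kb7, Ka7, Kb6, Kb5, Ka5.
Count: 5.

5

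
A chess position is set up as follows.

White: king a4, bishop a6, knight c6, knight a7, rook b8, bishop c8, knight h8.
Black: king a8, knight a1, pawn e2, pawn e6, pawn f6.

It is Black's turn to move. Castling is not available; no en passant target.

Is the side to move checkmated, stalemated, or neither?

checkmate

Black to move; black king on a8.
In check: yes, from the white rook on b8.
King squares — a7: attacked by Nc6; b7: attacked by Ba6; b8: attacked by Nc6.
Legal moves for Black: none.
In check with no legal moves → checkmate.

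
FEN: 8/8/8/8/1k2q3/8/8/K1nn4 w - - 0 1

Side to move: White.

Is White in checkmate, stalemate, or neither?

White to move; white king on a1.
In check: no.
King squares — b1: attacked by Qe4; a2: attacked by Nc1; b2: attacked by Nd1.
Legal moves for White: none.
Not in check and no legal moves → stalemate.

stalemate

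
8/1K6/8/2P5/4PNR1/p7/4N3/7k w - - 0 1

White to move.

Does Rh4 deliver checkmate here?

After Rh4: black king on h1; in check: yes, from the white rook on h4.
King squares — g1: attacked by Ne2; g2: attacked by Nf4; h2: attacked by Rh4.
Black has no legal moves → checkmate.

yes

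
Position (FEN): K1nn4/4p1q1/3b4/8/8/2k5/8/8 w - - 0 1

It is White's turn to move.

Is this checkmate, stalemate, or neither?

stalemate

White to move; white king on a8.
In check: no.
King squares — a7: attacked by Nc8; b7: attacked by Nd8; b8: attacked by Bd6.
Legal moves for White: none.
Not in check and no legal moves → stalemate.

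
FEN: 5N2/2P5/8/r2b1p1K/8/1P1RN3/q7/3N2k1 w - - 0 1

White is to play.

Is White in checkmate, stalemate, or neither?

White to move; white king on h5.
In check: no.
Legal moves for White include: Nh7, Nd7, Ng6, Ne6, Kh6, Kg6, Kg5, Kh4, Nxf5, Nxd5, Ng4, Nc4, Ng2, Nc2, Nf1, Rxd5, Rd4, Rc3, ... (list truncated; more exist).
White has legal moves and is not in check → neither.

neither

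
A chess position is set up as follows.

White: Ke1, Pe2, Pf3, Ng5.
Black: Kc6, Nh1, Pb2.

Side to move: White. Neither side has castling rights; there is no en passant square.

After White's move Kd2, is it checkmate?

no

After Kd2: black king on c6; in check: no.
Black is not in check, so this cannot be checkmate.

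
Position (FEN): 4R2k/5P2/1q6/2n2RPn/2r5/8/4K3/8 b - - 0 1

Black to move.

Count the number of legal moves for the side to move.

2

Black to move; king on h8.
In check: yes, from the white rook on e8.
Legal moves: Kh7, Kg7.
Count: 2.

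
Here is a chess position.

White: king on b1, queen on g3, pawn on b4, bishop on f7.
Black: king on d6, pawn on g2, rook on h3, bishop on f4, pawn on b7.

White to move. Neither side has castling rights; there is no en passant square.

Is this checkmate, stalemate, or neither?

White to move; white king on b1.
In check: no.
Legal moves for White include: Bg8, Be8, Bg6, Be6, Bh5, Bd5, Bc4, Bb3, Ba2, Qg8, Qg7, Qg6+, Qg5, Qh4, Qg4, Qxf4+, Qxh3, Qf3, ... (list truncated; more exist).
White has legal moves and is not in check → neither.

neither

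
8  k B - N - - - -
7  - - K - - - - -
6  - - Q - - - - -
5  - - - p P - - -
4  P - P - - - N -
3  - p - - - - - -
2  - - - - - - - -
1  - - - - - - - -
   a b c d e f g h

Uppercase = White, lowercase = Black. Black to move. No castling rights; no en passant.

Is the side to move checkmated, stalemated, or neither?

Black to move; black king on a8.
In check: yes, from the white queen on c6.
King squares — a7: attacked by Bb8; b7: attacked by Qc6; b8: attacked by Kc7.
Legal moves for Black: none.
In check with no legal moves → checkmate.

checkmate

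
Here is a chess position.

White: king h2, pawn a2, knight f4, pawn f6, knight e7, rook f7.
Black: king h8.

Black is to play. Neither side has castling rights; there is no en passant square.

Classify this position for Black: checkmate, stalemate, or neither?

stalemate

Black to move; black king on h8.
In check: no.
King squares — g7: attacked by Pf6; h7: attacked by Rf7; g8: attacked by Ne7.
Legal moves for Black: none.
Not in check and no legal moves → stalemate.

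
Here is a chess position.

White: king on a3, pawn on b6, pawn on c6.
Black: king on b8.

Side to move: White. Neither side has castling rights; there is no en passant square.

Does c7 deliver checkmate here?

After c7: black king on b8; in check: yes, from the white pawn on c7.
Black has 3 legal replies: Kc8, Ka8, Kb7.
In check but a legal move exists → not checkmate.

no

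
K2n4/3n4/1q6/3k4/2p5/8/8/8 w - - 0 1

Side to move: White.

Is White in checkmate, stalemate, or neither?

White to move; white king on a8.
In check: no.
King squares — a7: attacked by Qb6; b7: attacked by Qb6; b8: attacked by Qb6.
Legal moves for White: none.
Not in check and no legal moves → stalemate.

stalemate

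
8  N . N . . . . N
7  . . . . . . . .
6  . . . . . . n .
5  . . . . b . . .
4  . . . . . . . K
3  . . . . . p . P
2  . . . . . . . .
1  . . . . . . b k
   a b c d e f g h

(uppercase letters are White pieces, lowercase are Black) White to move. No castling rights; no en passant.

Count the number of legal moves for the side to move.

4

White to move; king on h4.
In check: yes, from the black knight on g6.
Legal moves: Kh5, Kg5, Kg4, Nxg6.
Count: 4.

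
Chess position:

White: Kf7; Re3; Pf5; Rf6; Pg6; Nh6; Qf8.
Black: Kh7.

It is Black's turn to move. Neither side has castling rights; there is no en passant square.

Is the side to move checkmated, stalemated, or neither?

Black to move; black king on h7.
In check: yes, from the white pawn on g6.
King squares — g6: attacked by Pf5; h6: attacked by Qf8; g7: attacked by Kf7; g8: attacked by Nh6; h8: attacked by Qf8.
Legal moves for Black: none.
In check with no legal moves → checkmate.

checkmate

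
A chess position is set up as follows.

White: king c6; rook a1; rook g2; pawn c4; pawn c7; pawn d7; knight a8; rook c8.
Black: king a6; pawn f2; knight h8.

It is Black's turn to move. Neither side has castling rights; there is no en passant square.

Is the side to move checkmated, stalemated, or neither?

checkmate

Black to move; black king on a6.
In check: yes, from the white rook on a1.
King squares — a5: attacked by Ra1; b5: attacked by Pc4; b6: attacked by Kc6; a7: attacked by Ra1; b7: attacked by Kc6.
Legal moves for Black: none.
In check with no legal moves → checkmate.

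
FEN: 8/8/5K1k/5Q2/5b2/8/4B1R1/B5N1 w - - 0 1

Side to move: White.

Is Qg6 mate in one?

yes

After Qg6: black king on h6; in check: yes, from the white queen on g6.
King squares — g5: attacked by Rg2; h5: attacked by Be2; g6: attacked by Rg2; g7: attacked by Kf6; h7: attacked by Qg6.
Black has no legal moves → checkmate.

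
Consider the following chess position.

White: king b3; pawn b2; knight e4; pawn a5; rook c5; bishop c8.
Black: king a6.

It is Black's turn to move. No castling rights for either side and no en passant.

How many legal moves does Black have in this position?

Black to move; king on a6.
In check: yes, from the white bishop on c8.
Legal moves: Ka7.
Count: 1.

1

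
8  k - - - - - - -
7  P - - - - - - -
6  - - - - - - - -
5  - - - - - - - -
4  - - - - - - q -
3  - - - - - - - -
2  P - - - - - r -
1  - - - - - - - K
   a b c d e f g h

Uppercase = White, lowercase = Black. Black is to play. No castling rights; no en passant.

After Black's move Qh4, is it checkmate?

no

After Qh4: white king on h1; in check: yes, from the black queen on h4.
White has 1 legal reply: Kxg2.
In check but a legal move exists → not checkmate.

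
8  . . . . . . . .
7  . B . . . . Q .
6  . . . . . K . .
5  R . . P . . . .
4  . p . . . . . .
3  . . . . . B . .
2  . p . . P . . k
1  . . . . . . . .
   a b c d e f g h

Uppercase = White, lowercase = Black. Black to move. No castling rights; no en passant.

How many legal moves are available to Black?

6

Black to move; king on h2.
In check: no.
Legal moves: Kh3, b3, b1=Q, b1=R, b1=B, b1=N.
Count: 6.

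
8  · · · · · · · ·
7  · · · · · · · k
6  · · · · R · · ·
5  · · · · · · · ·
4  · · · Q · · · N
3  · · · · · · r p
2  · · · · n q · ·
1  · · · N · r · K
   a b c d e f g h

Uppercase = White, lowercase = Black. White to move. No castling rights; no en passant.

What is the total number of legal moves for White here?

0

White to move; king on h1.
In check: yes, from the black rook on f1.
Legal moves: none.
Count: 0.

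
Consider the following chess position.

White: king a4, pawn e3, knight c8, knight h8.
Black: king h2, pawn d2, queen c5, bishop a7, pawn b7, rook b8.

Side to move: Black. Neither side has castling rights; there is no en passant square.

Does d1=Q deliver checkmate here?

yes

After d1=Q: white king on a4; in check: yes, from the black queen on d1.
King squares — a3: attacked by Qc5; b3: attacked by Qd1; b4: attacked by Qc5; a5: attacked by Qc5; b5: attacked by Qc5.
White has no legal moves → checkmate.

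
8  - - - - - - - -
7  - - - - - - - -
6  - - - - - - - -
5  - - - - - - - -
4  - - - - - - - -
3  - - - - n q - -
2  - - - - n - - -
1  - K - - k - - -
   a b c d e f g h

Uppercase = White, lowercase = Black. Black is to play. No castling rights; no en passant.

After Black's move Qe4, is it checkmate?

no

After Qe4: white king on b1; in check: yes, from the black queen on e4.
White has 3 legal replies: Kb2, Ka2, Ka1.
In check but a legal move exists → not checkmate.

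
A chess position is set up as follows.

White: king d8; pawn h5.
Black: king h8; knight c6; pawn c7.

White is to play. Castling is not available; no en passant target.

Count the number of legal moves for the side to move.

White to move; king on d8.
In check: yes, from the black knight on c6.
Legal moves: Ke8, Kc8, Kd7, Kxc7.
Count: 4.

4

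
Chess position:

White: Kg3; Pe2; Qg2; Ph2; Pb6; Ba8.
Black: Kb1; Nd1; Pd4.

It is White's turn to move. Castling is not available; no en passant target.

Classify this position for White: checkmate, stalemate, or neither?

White to move; white king on g3.
In check: no.
Legal moves for White include: Bb7, Bc6, Bd5, Be4+, Bf3, Kh4, Kg4, Kf4, Kh3, Kf3, Qb7, Qc6, Qd5, Qe4+, Qh3, Qf3, Qf2, Qh1, ... (list truncated; more exist).
White has legal moves and is not in check → neither.

neither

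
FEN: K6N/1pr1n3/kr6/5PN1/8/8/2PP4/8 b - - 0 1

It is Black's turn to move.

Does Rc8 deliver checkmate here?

After Rc8: white king on a8; in check: yes, from the black rook on c8.
King squares — a7: attacked by Ka6; b7: attacked by Ka6; b8: attacked by Rc8.
White has no legal moves → checkmate.

yes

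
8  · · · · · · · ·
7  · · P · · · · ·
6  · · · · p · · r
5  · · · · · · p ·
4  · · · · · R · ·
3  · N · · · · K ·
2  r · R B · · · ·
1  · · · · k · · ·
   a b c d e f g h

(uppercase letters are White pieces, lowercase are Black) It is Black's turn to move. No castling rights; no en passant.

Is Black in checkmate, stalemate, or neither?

Black to move; black king on e1.
In check: yes, from the white bishop on d2.
King squares — d1: available; f1: attacked by Rf4; d2: attacked by Rc2; e2: available; f2: attacked by Kg3.
Legal moves for Black: Ke2, Kd1.
Black is in check but has 2 legal moves → neither.

neither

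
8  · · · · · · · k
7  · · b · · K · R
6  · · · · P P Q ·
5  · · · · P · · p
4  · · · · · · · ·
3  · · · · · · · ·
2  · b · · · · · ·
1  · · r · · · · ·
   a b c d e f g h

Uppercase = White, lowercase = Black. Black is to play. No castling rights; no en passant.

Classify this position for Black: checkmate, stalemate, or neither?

Black to move; black king on h8.
In check: yes, from the white rook on h7.
King squares — g7: attacked by Pf6; h7: attacked by Qg6; g8: attacked by Qg6.
Legal moves for Black: none.
In check with no legal moves → checkmate.

checkmate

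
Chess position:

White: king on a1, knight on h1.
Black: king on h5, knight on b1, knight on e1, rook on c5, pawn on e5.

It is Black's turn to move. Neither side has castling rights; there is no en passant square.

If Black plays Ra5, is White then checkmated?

no

After Ra5: white king on a1; in check: yes, from the black rook on a5.
White has 2 legal replies: Kb2, Kxb1.
In check but a legal move exists → not checkmate.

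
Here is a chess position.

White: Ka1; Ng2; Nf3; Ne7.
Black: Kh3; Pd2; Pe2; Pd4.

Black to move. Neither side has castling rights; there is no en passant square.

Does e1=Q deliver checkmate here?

After e1=Q: white king on a1; in check: yes, from the black queen on e1.
White has 4 legal replies: Kb2, Ka2, Nfxe1, Ngxe1.
In check but a legal move exists → not checkmate.

no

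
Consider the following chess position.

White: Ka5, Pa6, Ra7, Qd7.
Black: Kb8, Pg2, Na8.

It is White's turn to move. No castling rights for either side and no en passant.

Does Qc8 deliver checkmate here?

no

After Qc8: black king on b8; in check: yes, from the white queen on c8.
Black has 2 legal replies: Kxc8, Kxa7.
In check but a legal move exists → not checkmate.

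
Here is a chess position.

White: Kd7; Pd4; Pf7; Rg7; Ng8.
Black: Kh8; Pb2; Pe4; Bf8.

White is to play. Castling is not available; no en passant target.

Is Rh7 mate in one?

no

After Rh7: black king on h8; in check: yes, from the white rook on h7.
Black has 1 legal reply: Kxh7.
In check but a legal move exists → not checkmate.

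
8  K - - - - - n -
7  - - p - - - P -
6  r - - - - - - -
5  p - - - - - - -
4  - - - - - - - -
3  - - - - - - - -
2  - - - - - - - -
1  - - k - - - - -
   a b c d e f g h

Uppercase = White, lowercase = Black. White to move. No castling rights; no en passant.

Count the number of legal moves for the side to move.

White to move; king on a8.
In check: yes, from the black rook on a6.
Legal moves: Kb8, Kb7.
Count: 2.

2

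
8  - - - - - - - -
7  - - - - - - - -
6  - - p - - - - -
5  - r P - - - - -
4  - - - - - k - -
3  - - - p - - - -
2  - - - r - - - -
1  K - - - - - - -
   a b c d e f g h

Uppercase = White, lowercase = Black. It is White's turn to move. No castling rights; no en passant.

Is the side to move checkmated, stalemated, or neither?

stalemate

White to move; white king on a1.
In check: no.
King squares — b1: attacked by Rb5; a2: attacked by Rd2; b2: attacked by Rd2.
Legal moves for White: none.
Not in check and no legal moves → stalemate.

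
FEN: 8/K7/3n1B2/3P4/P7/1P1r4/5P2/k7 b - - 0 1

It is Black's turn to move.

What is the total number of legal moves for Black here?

Black to move; king on a1.
In check: yes, from the white bishop on f6.
Legal moves: Ka2, Kb1, Rd4, Rc3.
Count: 4.

4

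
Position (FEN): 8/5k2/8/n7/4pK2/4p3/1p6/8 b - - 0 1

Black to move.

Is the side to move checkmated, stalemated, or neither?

neither

Black to move; black king on f7.
In check: no.
Legal moves for Black: Kg8, Kf8, Ke8, Kg7, Ke7, Kg6, Kf6, Ke6, Nb7, Nc6, Nc4, Nb3, e2, b1=Q, b1=R, b1=B, b1=N.
Black has 17 legal moves and is not in check → neither.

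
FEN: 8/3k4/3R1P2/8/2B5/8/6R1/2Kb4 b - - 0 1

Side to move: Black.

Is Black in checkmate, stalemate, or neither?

neither

Black to move; black king on d7.
In check: yes, from the white rook on d6.
Legal moves for Black: Ke8, Kc8, Kc7, Kxd6.
Black is in check but has 4 legal moves → neither.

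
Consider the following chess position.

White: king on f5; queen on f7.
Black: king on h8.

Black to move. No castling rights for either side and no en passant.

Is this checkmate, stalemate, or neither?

stalemate

Black to move; black king on h8.
In check: no.
King squares — g7: attacked by Qf7; h7: attacked by Qf7; g8: attacked by Qf7.
Legal moves for Black: none.
Not in check and no legal moves → stalemate.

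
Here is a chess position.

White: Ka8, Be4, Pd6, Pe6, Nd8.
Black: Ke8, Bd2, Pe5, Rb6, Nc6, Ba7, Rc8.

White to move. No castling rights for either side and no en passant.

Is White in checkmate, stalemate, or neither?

White to move; white king on a8.
In check: yes, from the black rook on c8.
King squares — a7: attacked by Nc6; b7: attacked by Rb6; b8: attacked by Rb6.
Legal moves for White: none.
In check with no legal moves → checkmate.

checkmate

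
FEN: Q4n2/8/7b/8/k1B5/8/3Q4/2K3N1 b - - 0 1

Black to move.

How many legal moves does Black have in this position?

0

Black to move; king on a4.
In check: yes, from the white queen on a8.
Legal moves: none.
Count: 0.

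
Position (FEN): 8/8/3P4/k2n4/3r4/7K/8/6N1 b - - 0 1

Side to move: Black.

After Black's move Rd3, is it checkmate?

no

After Rd3: white king on h3; in check: yes, from the black rook on d3.
White has 5 legal replies: Kh4, Kg4, Kh2, Kg2, Nf3.
In check but a legal move exists → not checkmate.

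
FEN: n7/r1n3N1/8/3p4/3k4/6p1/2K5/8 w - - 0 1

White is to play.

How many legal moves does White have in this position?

White to move; king on c2.
In check: no.
Legal moves: Ne8, Ne6+, Nh5, Nf5+, Kb3, Kd2, Kb2, Kd1, Kc1, Kb1.
Count: 10.

10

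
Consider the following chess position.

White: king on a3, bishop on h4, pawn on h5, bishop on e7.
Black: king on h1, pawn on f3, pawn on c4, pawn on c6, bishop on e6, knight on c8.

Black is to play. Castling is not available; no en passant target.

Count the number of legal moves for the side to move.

Black to move; king on h1.
In check: no.
Legal moves: Nxe7, Na7, Nd6, Nb6, Bg8, Bf7, Bd7, Bf5, Bd5, Bg4, Bh3, Kh2, Kg2, Kg1, c5, c3, f2.
Count: 17.

17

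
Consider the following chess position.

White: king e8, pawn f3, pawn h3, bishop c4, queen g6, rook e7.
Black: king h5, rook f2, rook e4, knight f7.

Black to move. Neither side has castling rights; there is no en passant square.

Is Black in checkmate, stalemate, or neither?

neither

Black to move; black king on h5.
In check: yes, from the white queen on g6.
King squares — g4: attacked by Pf3; h4: available; g5: attacked by Qg6; g6: available; h6: attacked by Qg6.
Legal moves for Black: Kxg6, Kh4.
Black is in check but has 2 legal moves → neither.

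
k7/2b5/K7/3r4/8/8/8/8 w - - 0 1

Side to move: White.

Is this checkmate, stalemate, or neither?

White to move; white king on a6.
In check: no.
King squares — a5: attacked by Rd5; b5: attacked by Rd5; b6: attacked by Bc7; a7: attacked by Ka8; b7: attacked by Ka8.
Legal moves for White: none.
Not in check and no legal moves → stalemate.

stalemate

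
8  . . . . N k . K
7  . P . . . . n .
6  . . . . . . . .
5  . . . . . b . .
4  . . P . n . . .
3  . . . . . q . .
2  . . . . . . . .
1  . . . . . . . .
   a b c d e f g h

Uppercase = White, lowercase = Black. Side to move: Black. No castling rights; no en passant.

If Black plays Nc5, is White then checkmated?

no

After Nc5: white king on h8; in check: no.
White is not in check, so this cannot be checkmate.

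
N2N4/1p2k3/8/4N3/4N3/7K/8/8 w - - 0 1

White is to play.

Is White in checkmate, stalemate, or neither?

White to move; white king on h3.
In check: no.
Legal moves for White include: Ndf7, Nxb7, Ne6, Ndc6+, Nc7, Nb6, Nef7, Nd7, Ng6+, Nec6+, Ng4, Nc4, Nf3, Nd3, Nf6, Nd6, Ng5, Nc5, ... (list truncated; more exist).
White has legal moves and is not in check → neither.

neither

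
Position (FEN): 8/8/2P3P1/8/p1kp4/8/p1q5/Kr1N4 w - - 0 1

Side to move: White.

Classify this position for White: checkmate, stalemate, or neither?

checkmate

White to move; white king on a1.
In check: yes, from the black rook on b1.
King squares — b1: attacked by Pa2; a2: attacked by Qc2; b2: attacked by Rb1.
Legal moves for White: none.
In check with no legal moves → checkmate.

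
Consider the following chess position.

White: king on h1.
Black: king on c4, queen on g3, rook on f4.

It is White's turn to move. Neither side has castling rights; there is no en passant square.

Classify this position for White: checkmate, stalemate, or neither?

stalemate

White to move; white king on h1.
In check: no.
King squares — g1: attacked by Qg3; g2: attacked by Qg3; h2: attacked by Qg3.
Legal moves for White: none.
Not in check and no legal moves → stalemate.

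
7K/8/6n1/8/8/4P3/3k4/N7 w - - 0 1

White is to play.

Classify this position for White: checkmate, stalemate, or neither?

White to move; white king on h8.
In check: yes, from the black knight on g6.
Legal moves for White: Kg8, Kh7, Kg7.
White is in check but has 3 legal moves → neither.

neither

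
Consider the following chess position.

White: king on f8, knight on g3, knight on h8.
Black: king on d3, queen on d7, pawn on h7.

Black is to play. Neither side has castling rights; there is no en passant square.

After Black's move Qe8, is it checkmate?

After Qe8: white king on f8; in check: yes, from the black queen on e8.
White has 2 legal replies: Kxe8, Kg7.
In check but a legal move exists → not checkmate.

no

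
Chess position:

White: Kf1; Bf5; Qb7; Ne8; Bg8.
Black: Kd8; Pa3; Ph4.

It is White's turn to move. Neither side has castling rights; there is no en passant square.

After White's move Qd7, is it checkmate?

yes

After Qd7: black king on d8; in check: yes, from the white queen on d7.
King squares — c7: attacked by Qd7; d7: attacked by Bf5; e7: attacked by Qd7; c8: attacked by Qd7; e8: attacked by Qd7.
Black has no legal moves → checkmate.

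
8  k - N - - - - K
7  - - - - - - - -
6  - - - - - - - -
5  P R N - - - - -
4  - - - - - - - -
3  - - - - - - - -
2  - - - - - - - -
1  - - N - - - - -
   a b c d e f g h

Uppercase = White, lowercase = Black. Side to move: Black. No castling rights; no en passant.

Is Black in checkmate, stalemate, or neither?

stalemate

Black to move; black king on a8.
In check: no.
King squares — a7: attacked by Nc8; b7: attacked by Rb5; b8: attacked by Rb5.
Legal moves for Black: none.
Not in check and no legal moves → stalemate.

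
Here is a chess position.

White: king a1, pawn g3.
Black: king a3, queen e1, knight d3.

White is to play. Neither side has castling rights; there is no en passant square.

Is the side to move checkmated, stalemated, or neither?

checkmate

White to move; white king on a1.
In check: yes, from the black queen on e1.
King squares — b1: attacked by Qe1; a2: attacked by Ka3; b2: attacked by Ka3.
Legal moves for White: none.
In check with no legal moves → checkmate.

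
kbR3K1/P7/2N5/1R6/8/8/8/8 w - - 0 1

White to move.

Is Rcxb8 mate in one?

yes

After Rcxb8: black king on a8; in check: yes, from the white rook on b8.
King squares — a7: attacked by Nc6; b7: attacked by Rb5; b8: attacked by Rb5.
Black has no legal moves → checkmate.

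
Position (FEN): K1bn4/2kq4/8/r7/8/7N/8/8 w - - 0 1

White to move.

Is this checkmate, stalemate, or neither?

checkmate

White to move; white king on a8.
In check: yes, from the black rook on a5.
King squares — a7: attacked by Ra5; b7: attacked by Kc7; b8: attacked by Kc7.
Legal moves for White: none.
In check with no legal moves → checkmate.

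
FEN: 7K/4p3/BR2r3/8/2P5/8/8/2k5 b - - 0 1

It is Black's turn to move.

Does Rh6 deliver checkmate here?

After Rh6: white king on h8; in check: yes, from the black rook on h6.
White has 3 legal replies: Kg8, Kg7, Rxh6.
In check but a legal move exists → not checkmate.

no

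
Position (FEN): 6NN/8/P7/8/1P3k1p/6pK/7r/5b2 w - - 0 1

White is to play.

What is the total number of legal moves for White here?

White to move; king on h3.
In check: yes, from the black bishop on f1 and the black rook on h2.
Legal moves: none.
Count: 0.

0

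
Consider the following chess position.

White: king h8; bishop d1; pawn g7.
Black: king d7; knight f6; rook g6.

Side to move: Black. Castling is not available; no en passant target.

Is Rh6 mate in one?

yes

After Rh6: white king on h8; in check: yes, from the black rook on h6.
King squares — g7: own pawn; h7: attacked by Nf6; g8: attacked by Nf6.
White has no legal moves → checkmate.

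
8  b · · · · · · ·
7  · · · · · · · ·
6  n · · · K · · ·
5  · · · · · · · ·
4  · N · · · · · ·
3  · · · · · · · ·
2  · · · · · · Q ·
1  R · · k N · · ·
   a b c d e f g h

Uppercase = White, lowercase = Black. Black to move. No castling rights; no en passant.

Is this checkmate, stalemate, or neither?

checkmate

Black to move; black king on d1.
In check: yes, from the white rook on a1.
King squares — c1: attacked by Ra1; e1: attacked by Ra1; c2: attacked by Ne1; d2: attacked by Qg2; e2: attacked by Qg2.
Legal moves for Black: none.
In check with no legal moves → checkmate.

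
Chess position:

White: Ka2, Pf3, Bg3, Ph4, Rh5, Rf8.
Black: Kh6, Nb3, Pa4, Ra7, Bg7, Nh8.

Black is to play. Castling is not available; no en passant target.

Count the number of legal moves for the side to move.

2

Black to move; king on h6.
In check: yes, from the white rook on h5.
Legal moves: Kg6, Kxh5.
Count: 2.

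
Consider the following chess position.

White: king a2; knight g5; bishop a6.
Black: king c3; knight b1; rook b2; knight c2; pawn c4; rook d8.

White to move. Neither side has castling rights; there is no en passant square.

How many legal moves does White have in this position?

White to move; king on a2.
In check: yes, from the black rook on b2.
Legal moves: none.
Count: 0.

0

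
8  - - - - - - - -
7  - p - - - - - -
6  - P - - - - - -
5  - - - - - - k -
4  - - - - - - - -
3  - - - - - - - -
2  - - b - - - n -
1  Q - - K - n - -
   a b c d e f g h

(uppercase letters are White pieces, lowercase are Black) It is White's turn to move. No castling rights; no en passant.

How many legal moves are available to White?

3

White to move; king on d1.
In check: yes, from the black bishop on c2.
Legal moves: Ke2, Kxc2, Kc1.
Count: 3.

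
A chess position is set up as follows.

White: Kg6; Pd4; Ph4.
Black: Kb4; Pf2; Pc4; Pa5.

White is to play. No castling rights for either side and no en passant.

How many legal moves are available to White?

10

White to move; king on g6.
In check: no.
Legal moves: Kh7, Kg7, Kf7, Kh6, Kf6, Kh5, Kg5, Kf5, h5, d5.
Count: 10.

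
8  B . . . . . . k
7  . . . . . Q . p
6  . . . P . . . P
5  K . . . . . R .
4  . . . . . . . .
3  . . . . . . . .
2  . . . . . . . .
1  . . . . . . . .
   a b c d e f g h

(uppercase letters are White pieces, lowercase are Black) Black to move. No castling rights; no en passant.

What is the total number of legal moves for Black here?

0

Black to move; king on h8.
In check: no.
Legal moves: none.
Count: 0.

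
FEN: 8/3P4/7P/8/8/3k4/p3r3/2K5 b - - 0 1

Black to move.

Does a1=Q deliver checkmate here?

After a1=Q: white king on c1; in check: yes, from the black queen on a1.
King squares — b1: attacked by Qa1; d1: attacked by Qa1; b2: attacked by Qa1; c2: attacked by Re2; d2: attacked by Re2.
White has no legal moves → checkmate.

yes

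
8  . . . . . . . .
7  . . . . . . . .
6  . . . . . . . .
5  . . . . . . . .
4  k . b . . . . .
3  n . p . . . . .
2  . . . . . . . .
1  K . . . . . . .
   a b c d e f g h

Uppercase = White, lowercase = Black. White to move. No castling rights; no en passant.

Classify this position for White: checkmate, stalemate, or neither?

White to move; white king on a1.
In check: no.
King squares — b1: attacked by Na3; a2: attacked by Bc4; b2: attacked by Pc3.
Legal moves for White: none.
Not in check and no legal moves → stalemate.

stalemate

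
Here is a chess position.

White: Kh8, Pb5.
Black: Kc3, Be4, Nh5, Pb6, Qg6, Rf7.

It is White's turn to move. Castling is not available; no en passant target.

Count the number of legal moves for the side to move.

0

White to move; king on h8.
In check: no.
Legal moves: none.
Count: 0.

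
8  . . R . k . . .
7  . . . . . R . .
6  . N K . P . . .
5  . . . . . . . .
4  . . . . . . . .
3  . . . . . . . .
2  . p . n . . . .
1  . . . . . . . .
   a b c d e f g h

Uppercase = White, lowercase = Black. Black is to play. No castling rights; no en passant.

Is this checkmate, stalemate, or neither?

Black to move; black king on e8.
In check: yes, from the white rook on c8.
King squares — d7: attacked by Nb6; e7: attacked by Rf7; f7: attacked by Pe6; d8: attacked by Rc8; f8: attacked by Rf7.
Legal moves for Black: none.
In check with no legal moves → checkmate.

checkmate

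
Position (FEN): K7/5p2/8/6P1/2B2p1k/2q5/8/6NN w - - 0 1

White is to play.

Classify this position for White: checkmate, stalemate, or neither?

White to move; white king on a8.
In check: no.
Legal moves for White include: Kb8, Kb7, Ka7, Bxf7, Be6, Ba6, Bd5, Bb5, Bd3, Bb3, Be2, Ba2, Bf1, Ng3, Nf2, Nh3, Nf3+, Ne2, ... (list truncated; more exist).
White has legal moves and is not in check → neither.

neither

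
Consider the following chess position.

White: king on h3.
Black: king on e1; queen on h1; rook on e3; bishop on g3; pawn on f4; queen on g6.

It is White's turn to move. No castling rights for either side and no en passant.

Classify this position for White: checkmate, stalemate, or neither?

checkmate

White to move; white king on h3.
In check: yes, from the black queen on h1.
King squares — g2: attacked by Qh1; h2: attacked by Qh1; g3: attacked by Re3; g4: attacked by Qg6; h4: attacked by Qh1.
Legal moves for White: none.
In check with no legal moves → checkmate.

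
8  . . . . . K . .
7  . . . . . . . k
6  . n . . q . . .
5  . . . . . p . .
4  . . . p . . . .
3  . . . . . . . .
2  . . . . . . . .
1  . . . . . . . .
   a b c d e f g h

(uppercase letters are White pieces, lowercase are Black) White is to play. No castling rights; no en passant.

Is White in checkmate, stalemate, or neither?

stalemate

White to move; white king on f8.
In check: no.
King squares — e7: attacked by Qe6; f7: attacked by Qe6; g7: attacked by Kh7; e8: attacked by Qe6; g8: attacked by Qe6.
Legal moves for White: none.
Not in check and no legal moves → stalemate.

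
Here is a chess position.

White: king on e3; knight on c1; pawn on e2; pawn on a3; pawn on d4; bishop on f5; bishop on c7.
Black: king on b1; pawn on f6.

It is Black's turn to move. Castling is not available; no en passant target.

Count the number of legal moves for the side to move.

3

Black to move; king on b1.
In check: yes, from the white bishop on f5.
Legal moves: Kb2, Kxc1, Ka1.
Count: 3.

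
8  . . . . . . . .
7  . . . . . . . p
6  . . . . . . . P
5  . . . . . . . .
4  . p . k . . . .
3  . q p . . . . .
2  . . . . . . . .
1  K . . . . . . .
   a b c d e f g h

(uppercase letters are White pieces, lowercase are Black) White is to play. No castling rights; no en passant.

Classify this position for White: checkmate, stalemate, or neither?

stalemate

White to move; white king on a1.
In check: no.
King squares — b1: attacked by Qb3; a2: attacked by Qb3; b2: attacked by Qb3.
Legal moves for White: none.
Not in check and no legal moves → stalemate.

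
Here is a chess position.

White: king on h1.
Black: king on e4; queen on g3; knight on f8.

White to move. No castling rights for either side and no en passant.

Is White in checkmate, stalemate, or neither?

White to move; white king on h1.
In check: no.
King squares — g1: attacked by Qg3; g2: attacked by Qg3; h2: attacked by Qg3.
Legal moves for White: none.
Not in check and no legal moves → stalemate.

stalemate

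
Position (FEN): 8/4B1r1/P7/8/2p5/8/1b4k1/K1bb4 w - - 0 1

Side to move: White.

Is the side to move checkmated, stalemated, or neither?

neither

White to move; white king on a1.
In check: yes, from the black bishop on b2.
Legal moves for White: Ka2, Kb1.
White is in check but has 2 legal moves → neither.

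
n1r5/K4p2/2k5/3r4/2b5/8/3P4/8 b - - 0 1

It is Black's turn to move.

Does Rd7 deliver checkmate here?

yes

After Rd7: white king on a7; in check: yes, from the black rook on d7.
King squares — a6: attacked by Bc4; b6: attacked by Kc6; b7: attacked by Kc6; a8: attacked by Rc8; b8: attacked by Rc8.
White has no legal moves → checkmate.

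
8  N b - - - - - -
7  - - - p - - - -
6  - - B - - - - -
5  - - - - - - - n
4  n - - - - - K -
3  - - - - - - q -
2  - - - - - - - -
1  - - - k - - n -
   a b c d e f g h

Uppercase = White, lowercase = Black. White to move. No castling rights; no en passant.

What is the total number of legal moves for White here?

2

White to move; king on g4.
In check: yes, from the black queen on g3.
Legal moves: Kxh5, Kf5.
Count: 2.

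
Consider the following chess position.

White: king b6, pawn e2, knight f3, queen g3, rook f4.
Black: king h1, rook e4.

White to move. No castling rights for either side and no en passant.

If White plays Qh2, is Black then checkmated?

yes

After Qh2: black king on h1; in check: yes, from the white queen on h2.
King squares — g1: attacked by Qh2; g2: attacked by Qh2; h2: attacked by Nf3.
Black has no legal moves → checkmate.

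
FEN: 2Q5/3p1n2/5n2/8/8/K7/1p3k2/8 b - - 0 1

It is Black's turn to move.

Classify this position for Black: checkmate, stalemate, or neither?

Black to move; black king on f2.
In check: no.
Legal moves for Black include: Nh8, Nd8, Nh6, Nd6, Ng5, Ne5, Ng8, Ne8, Nh7, Nh5, Nd5, Ng4, Ne4, Kg3, Kf3, Ke3, Kg2, Ke2, ... (list truncated; more exist).
Black has legal moves and is not in check → neither.

neither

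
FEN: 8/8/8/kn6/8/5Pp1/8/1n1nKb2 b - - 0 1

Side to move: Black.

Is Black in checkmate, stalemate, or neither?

Black to move; black king on a5.
In check: no.
Legal moves for Black include: Nc7, Na7, Nd6, Nd4, N5c3, N5a3, Kb6, Ka6, Kb4, Ka4, Bc4, Bh3, Bd3, Bg2, Be2, Ne3, Ndc3, Nf2, ... (list truncated; more exist).
Black has legal moves and is not in check → neither.

neither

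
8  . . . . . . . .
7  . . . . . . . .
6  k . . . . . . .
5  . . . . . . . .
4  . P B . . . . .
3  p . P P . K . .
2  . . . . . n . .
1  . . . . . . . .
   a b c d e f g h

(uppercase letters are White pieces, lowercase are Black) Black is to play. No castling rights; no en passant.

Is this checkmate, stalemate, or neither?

Black to move; black king on a6.
In check: yes, from the white bishop on c4.
King squares — a5: attacked by Pb4; b5: attacked by Bc4; b6: available; a7: available; b7: available.
Legal moves for Black: Kb7, Ka7, Kb6.
Black is in check but has 3 legal moves → neither.

neither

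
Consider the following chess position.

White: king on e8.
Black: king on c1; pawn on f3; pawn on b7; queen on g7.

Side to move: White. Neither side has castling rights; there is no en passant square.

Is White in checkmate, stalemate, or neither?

White to move; white king on e8.
In check: no.
Legal moves for White: Kd8.
White has 1 legal move and is not in check → neither.

neither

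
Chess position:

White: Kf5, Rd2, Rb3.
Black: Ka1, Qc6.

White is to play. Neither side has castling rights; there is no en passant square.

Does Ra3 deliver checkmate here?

After Ra3: black king on a1; in check: yes, from the white rook on a3.
Black has 1 legal reply: Kb1.
In check but a legal move exists → not checkmate.

no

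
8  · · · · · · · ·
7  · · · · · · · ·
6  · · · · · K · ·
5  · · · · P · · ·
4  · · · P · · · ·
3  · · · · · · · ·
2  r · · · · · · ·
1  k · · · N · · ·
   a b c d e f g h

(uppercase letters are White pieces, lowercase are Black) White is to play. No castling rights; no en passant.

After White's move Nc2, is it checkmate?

After Nc2: black king on a1; in check: yes, from the white knight on c2.
Black has 3 legal replies: Kb2, Kb1, Rxc2.
In check but a legal move exists → not checkmate.

no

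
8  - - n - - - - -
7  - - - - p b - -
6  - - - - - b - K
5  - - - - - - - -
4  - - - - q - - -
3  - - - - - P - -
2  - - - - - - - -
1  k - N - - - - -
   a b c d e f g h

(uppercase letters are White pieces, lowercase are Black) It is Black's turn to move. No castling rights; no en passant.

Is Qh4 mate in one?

After Qh4: white king on h6; in check: yes, from the black queen on h4.
King squares — g5: attacked by Qh4; h5: attacked by Qh4; g6: attacked by Bf7; g7: attacked by Bf6; h7: attacked by Qh4.
White has no legal moves → checkmate.

yes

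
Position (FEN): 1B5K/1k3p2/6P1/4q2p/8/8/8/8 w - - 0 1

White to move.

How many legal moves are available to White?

4

White to move; king on h8.
In check: yes, from the black queen on e5.
Legal moves: Kg8, Kh7, Bxe5, g7.
Count: 4.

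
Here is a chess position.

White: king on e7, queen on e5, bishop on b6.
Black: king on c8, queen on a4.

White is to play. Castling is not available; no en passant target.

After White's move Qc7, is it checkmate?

yes

After Qc7: black king on c8; in check: yes, from the white queen on c7.
King squares — b7: attacked by Qc7; c7: attacked by Bb6; d7: attacked by Qc7; b8: attacked by Qc7; d8: attacked by Qc7.
Black has no legal moves → checkmate.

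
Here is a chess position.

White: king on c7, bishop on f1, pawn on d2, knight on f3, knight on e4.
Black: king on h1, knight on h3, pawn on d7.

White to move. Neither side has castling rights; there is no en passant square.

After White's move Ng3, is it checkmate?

yes

After Ng3: black king on h1; in check: yes, from the white knight on g3.
King squares — g1: attacked by Nf3; g2: attacked by Bf1; h2: attacked by Nf3.
Black has no legal moves → checkmate.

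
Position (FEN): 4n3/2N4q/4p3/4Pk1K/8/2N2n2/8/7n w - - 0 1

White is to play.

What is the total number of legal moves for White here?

White to move; king on h5.
In check: yes, from the black queen on h7.
Legal moves: none.
Count: 0.

0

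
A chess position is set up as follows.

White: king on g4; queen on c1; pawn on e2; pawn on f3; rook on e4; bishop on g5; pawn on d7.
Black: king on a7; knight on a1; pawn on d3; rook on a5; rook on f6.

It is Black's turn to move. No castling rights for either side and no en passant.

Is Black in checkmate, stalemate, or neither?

Black to move; black king on a7.
In check: no.
Legal moves for Black include: Kb8, Ka8, Kb7, Kb6, Ka6, Rf8, Rf7, Rh6, Rg6, Re6, Rd6, Rc6, Rb6, Rfa6, Rff5, Rf4+, Rxf3, Raa6, ... (list truncated; more exist).
Black has legal moves and is not in check → neither.

neither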